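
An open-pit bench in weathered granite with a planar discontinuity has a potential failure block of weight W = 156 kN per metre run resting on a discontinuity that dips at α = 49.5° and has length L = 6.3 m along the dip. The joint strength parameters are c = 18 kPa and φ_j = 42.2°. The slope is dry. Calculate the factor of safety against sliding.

Resolving the block weight along and normal to the plane and applying the Mohr–Coulomb strength on the joint:
N' = W cosα = 156·cos49.5° = 101.3 kN/m
Driving force T = W sinα = 156·sin49.5° = 118.6 kN/m
Resisting force R = c·L + N'·tanφ_j = 18·6.3 + 101.3·tan42.2° = 113.4 + 91.9 = 205.3 kN/m
FS = R / T = 205.3 / 118.6 = 1.730

FS = 1.73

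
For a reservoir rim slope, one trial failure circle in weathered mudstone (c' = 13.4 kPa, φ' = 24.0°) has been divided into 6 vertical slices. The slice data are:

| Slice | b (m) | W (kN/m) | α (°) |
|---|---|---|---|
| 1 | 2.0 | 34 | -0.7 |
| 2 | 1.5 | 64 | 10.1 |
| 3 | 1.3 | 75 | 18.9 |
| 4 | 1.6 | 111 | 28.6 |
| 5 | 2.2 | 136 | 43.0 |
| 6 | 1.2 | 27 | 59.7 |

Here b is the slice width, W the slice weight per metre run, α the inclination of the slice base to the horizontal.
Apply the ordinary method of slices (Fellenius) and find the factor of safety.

FS = 1.62

Ordinary method of slices: FS = Σ[c'·Δl_i + (W_i cosα_i)·tanφ'] / Σ W_i sinα_i, with Δl_i = b_i / cosα_i.
Slice 1: Δl = 2.0/cos(-0.7°) = 2.000 m; N'_1 = 34·cos(-0.7°) = 34.0; c'Δl = 26.80; W sinα = -0.4
Slice 2: Δl = 1.5/cos10.1° = 1.524 m; N'_2 = 64·cos10.1° = 63.0; c'Δl = 20.42; W sinα = 11.2
Slice 3: Δl = 1.3/cos18.9° = 1.374 m; N'_3 = 75·cos18.9° = 71.0; c'Δl = 18.41; W sinα = 24.3
Slice 4: Δl = 1.6/cos28.6° = 1.822 m; N'_4 = 111·cos28.6° = 97.5; c'Δl = 24.42; W sinα = 53.1
Slice 5: Δl = 2.2/cos43.0° = 3.008 m; N'_5 = 136·cos43.0° = 99.5; c'Δl = 40.31; W sinα = 92.8
Slice 6: Δl = 1.2/cos59.7° = 2.378 m; N'_6 = 27·cos59.7° = 13.6; c'Δl = 31.87; W sinα = 23.3
Σc'Δl = 162.2 kN/m; ΣN' = 378.5 kN/m; ΣW sinα = 204.3 kN/m
Resisting = 162.2 + 378.5·tan24.0° = 162.2 + 168.5 = 330.8 kN/m
FS = 330.8 / 204.3 = 1.619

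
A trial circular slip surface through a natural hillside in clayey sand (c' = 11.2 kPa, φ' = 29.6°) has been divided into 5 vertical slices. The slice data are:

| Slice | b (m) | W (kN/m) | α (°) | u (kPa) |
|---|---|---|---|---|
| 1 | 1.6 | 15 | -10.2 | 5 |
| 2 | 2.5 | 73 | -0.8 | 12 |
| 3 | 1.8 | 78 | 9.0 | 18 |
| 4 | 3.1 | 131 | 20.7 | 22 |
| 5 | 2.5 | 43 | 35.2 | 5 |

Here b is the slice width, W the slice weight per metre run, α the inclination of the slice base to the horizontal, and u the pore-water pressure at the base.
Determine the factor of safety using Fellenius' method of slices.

FS = 2.90

Ordinary method of slices: FS = Σ[c'·Δl_i + (W_i cosα_i − u_i·Δl_i)·tanφ'] / Σ W_i sinα_i, with Δl_i = b_i / cosα_i.
Slice 1: Δl = 1.6/cos(-10.2°) = 1.626 m; N'_1 = 15·cos(-10.2°) − 5·1.626 = 6.6; c'Δl = 18.21; W sinα = -2.7
Slice 2: Δl = 2.5/cos(-0.8°) = 2.500 m; N'_2 = 73·cos(-0.8°) − 12·2.500 = 43.0; c'Δl = 28.00; W sinα = -1.0
Slice 3: Δl = 1.8/cos9.0° = 1.822 m; N'_3 = 78·cos9.0° − 18·1.822 = 44.2; c'Δl = 20.41; W sinα = 12.2
Slice 4: Δl = 3.1/cos20.7° = 3.314 m; N'_4 = 131·cos20.7° − 22·3.314 = 49.6; c'Δl = 37.12; W sinα = 46.3
Slice 5: Δl = 2.5/cos35.2° = 3.059 m; N'_5 = 43·cos35.2° − 5·3.059 = 19.8; c'Δl = 34.27; W sinα = 24.8
Σc'Δl = 138.0 kN/m; ΣN' = 163.3 kN/m; ΣW sinα = 79.6 kN/m
Resisting = 138.0 + 163.3·tan29.6° = 138.0 + 92.8 = 230.8 kN/m
FS = 230.8 / 79.6 = 2.899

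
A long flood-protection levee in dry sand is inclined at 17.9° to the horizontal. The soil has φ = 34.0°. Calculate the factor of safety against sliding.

For a dry cohesionless infinite slope the factor of safety is FS = tanφ / tanβ.
FS = tan34.0° / tan17.9° = 0.6745 / 0.3230 = 2.088

FS = 2.09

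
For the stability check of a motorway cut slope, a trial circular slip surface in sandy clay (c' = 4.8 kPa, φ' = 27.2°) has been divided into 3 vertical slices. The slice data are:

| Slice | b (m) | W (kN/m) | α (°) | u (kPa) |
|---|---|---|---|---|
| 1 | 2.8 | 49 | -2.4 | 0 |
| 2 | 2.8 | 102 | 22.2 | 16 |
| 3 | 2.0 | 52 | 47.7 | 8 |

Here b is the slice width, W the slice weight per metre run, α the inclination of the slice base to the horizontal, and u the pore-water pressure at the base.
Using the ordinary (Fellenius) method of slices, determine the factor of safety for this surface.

FS = 1.29

Ordinary method of slices: FS = Σ[c'·Δl_i + (W_i cosα_i − u_i·Δl_i)·tanφ'] / Σ W_i sinα_i, with Δl_i = b_i / cosα_i.
Slice 1: Δl = 2.8/cos(-2.4°) = 2.802 m; N'_1 = 49·cos(-2.4°) − 0·2.802 = 49.0; c'Δl = 13.45; W sinα = -2.1
Slice 2: Δl = 2.8/cos22.2° = 3.024 m; N'_2 = 102·cos22.2° − 16·3.024 = 46.1; c'Δl = 14.52; W sinα = 38.5
Slice 3: Δl = 2.0/cos47.7° = 2.972 m; N'_3 = 52·cos47.7° − 8·2.972 = 11.2; c'Δl = 14.26; W sinα = 38.5
Σc'Δl = 42.2 kN/m; ΣN' = 106.2 kN/m; ΣW sinα = 74.9 kN/m
Resisting = 42.2 + 106.2·tan27.2° = 42.2 + 54.6 = 96.8 kN/m
FS = 96.8 / 74.9 = 1.292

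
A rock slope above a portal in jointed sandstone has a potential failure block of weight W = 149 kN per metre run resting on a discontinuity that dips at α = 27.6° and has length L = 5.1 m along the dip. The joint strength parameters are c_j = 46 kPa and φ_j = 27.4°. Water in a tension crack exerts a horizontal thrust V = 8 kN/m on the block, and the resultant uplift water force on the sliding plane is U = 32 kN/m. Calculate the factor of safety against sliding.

FS = 3.74

Resolving the block weight along and normal to the plane and applying the Mohr–Coulomb strength on the joint:
N' = W cosα − U − V sinα = 149·cos27.6° − 32 − 8·sin27.6° = 96.3 kN/m
Driving force T = W sinα + V cosα = 149·sin27.6° + 8·cos27.6° = 76.1 kN/m
Resisting force R = c_j·L + N'·tanφ_j = 46·5.1 + 96.3·tan27.4° = 234.6 + 49.9 = 284.5 kN/m
FS = R / T = 284.5 / 76.1 = 3.738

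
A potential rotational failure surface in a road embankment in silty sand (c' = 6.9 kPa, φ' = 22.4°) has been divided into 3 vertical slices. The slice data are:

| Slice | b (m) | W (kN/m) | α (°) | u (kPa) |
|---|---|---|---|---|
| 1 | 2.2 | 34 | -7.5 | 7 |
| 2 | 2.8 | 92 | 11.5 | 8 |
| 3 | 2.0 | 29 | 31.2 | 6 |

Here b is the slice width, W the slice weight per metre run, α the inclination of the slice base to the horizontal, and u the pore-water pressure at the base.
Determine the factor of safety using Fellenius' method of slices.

Ordinary method of slices: FS = Σ[c'·Δl_i + (W_i cosα_i − u_i·Δl_i)·tanφ'] / Σ W_i sinα_i, with Δl_i = b_i / cosα_i.
Slice 1: Δl = 2.2/cos(-7.5°) = 2.219 m; N'_1 = 34·cos(-7.5°) − 7·2.219 = 18.2; c'Δl = 15.31; W sinα = -4.4
Slice 2: Δl = 2.8/cos11.5° = 2.857 m; N'_2 = 92·cos11.5° − 8·2.857 = 67.3; c'Δl = 19.72; W sinα = 18.3
Slice 3: Δl = 2.0/cos31.2° = 2.338 m; N'_3 = 29·cos31.2° − 6·2.338 = 10.8; c'Δl = 16.13; W sinα = 15.0
Σc'Δl = 51.2 kN/m; ΣN' = 96.2 kN/m; ΣW sinα = 28.9 kN/m
Resisting = 51.2 + 96.2·tan22.4° = 51.2 + 39.7 = 90.8 kN/m
FS = 90.8 / 28.9 = 3.140

FS = 3.14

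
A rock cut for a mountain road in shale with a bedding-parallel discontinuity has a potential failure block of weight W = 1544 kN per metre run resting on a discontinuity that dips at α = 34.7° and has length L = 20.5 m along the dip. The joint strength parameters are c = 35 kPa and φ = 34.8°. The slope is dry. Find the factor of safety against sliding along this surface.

FS = 1.82

Resolving the block weight along and normal to the plane and applying the Mohr–Coulomb strength on the joint:
N' = W cosα = 1544·cos34.7° = 1269.4 kN/m
Driving force T = W sinα = 1544·sin34.7° = 879.0 kN/m
Resisting force R = c·L + N'·tanφ = 35·20.5 + 1269.4·tan34.8° = 717.5 + 882.2 = 1599.7 kN/m
FS = R / T = 1599.7 / 879.0 = 1.820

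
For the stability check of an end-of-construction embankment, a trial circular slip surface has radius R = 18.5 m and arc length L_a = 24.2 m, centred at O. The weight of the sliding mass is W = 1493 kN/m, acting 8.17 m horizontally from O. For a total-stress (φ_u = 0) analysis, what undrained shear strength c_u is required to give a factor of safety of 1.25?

c_u = 34.1 kPa

FS = c_u·L_a·R / (W·d), so c_u = FS·W·d / (L_a·R).
c_u = 1.25·1493·8.17 / (24.20·18.5) = 15247.3 / 447.70 = 34.06 kPa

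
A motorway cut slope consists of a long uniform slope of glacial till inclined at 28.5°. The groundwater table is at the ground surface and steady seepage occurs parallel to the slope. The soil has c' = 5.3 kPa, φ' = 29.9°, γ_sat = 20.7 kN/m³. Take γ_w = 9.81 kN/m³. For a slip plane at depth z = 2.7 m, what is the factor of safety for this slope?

With seepage parallel to the slope and the water table at the surface, the effective normal stress on the slip plane uses the buoyant unit weight γ' = γ_sat − γ_w while the driving shear stress uses γ_sat:
FS = [c' + γ' z cos²β tanφ'] / [γ_sat z sinβ cosβ]
γ' = 20.7 − 9.81 = 10.89 kN/m³
Numerator = 5.3 + 10.89·2.7·cos²28.5°·tan29.9° = 5.3 + 10.89·2.7·0.7723·0.5750 = 18.358 kPa
Denominator = 20.7·2.7·sin28.5°·cos28.5° = 20.7·2.7·0.4772·0.8788 = 23.437 kPa
FS = 18.358 / 23.437 = 0.783

FS = 0.78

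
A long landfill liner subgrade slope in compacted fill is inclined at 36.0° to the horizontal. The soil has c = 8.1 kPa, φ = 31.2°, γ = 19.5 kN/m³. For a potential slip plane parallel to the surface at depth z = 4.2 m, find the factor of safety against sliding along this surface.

FS = 1.04

For an infinite slope with a slip plane parallel to the surface (no pore pressure): FS = [c + γz cos²β tanφ] / [γz sinβ cosβ].
γz = 19.5·4.2 = 81.90 kN/m²
Numerator = 8.1 + 81.90·cos²36.0°·tan31.2° = 8.1 + 81.90·0.6545·0.6056 = 40.564 kPa
Denominator = 81.90·sin36.0°·cos36.0° = 81.90·0.5878·0.8090 = 38.946 kPa
FS = 40.564 / 38.946 = 1.042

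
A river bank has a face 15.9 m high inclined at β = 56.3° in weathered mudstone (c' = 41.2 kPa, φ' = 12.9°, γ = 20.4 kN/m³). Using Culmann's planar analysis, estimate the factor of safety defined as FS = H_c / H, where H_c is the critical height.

FS = 1.51

H_c = (4c'/γ) · sinβ cosφ' / [1 − cos(β − φ')]
    = (4·41.2/20.4) · sin56.3°·cos12.9° / [1 − cos43.4°]
    = 8.078 · 0.8110 / 0.2734 = 23.96 m
FS = H_c / H = 23.96 / 15.9 = 1.507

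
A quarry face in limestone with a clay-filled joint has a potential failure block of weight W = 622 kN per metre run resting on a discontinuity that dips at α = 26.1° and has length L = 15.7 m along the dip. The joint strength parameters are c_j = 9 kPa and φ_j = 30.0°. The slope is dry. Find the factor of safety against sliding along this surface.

FS = 1.69

Resolving the block weight along and normal to the plane and applying the Mohr–Coulomb strength on the joint:
N' = W cosα = 622·cos26.1° = 558.6 kN/m
Driving force T = W sinα = 622·sin26.1° = 273.6 kN/m
Resisting force R = c_j·L + N'·tanφ_j = 9·15.7 + 558.6·tan30.0° = 141.3 + 322.5 = 463.8 kN/m
FS = R / T = 463.8 / 273.6 = 1.695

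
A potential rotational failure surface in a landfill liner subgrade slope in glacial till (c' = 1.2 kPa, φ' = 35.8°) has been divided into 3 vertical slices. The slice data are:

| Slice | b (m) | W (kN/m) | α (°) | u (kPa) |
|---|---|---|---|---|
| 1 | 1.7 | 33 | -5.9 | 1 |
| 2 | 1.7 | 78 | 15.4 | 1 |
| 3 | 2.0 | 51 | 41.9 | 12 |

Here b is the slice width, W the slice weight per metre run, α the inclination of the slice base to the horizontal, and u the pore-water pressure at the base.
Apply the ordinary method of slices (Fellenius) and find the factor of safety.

Ordinary method of slices: FS = Σ[c'·Δl_i + (W_i cosα_i − u_i·Δl_i)·tanφ'] / Σ W_i sinα_i, with Δl_i = b_i / cosα_i.
Slice 1: Δl = 1.7/cos(-5.9°) = 1.709 m; N'_1 = 33·cos(-5.9°) − 1·1.709 = 31.1; c'Δl = 2.05; W sinα = -3.4
Slice 2: Δl = 1.7/cos15.4° = 1.763 m; N'_2 = 78·cos15.4° − 1·1.763 = 73.4; c'Δl = 2.12; W sinα = 20.7
Slice 3: Δl = 2.0/cos41.9° = 2.687 m; N'_3 = 51·cos41.9° − 12·2.687 = 5.7; c'Δl = 3.22; W sinα = 34.1
Σc'Δl = 7.4 kN/m; ΣN' = 110.3 kN/m; ΣW sinα = 51.4 kN/m
Resisting = 7.4 + 110.3·tan35.8° = 7.4 + 79.5 = 86.9 kN/m
FS = 86.9 / 51.4 = 1.692

FS = 1.69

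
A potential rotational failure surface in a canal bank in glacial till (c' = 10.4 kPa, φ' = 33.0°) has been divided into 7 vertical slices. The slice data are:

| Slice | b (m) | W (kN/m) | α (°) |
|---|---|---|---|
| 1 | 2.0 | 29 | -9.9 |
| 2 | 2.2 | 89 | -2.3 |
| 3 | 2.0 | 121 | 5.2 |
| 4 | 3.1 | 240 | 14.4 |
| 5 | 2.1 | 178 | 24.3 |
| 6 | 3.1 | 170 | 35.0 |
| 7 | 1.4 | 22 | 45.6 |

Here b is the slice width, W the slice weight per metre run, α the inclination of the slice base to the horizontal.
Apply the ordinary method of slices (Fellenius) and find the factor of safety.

FS = 2.79

Ordinary method of slices: FS = Σ[c'·Δl_i + (W_i cosα_i)·tanφ'] / Σ W_i sinα_i, with Δl_i = b_i / cosα_i.
Slice 1: Δl = 2.0/cos(-9.9°) = 2.030 m; N'_1 = 29·cos(-9.9°) = 28.6; c'Δl = 21.11; W sinα = -5.0
Slice 2: Δl = 2.2/cos(-2.3°) = 2.202 m; N'_2 = 89·cos(-2.3°) = 88.9; c'Δl = 22.90; W sinα = -3.6
Slice 3: Δl = 2.0/cos5.2° = 2.008 m; N'_3 = 121·cos5.2° = 120.5; c'Δl = 20.89; W sinα = 11.0
Slice 4: Δl = 3.1/cos14.4° = 3.201 m; N'_4 = 240·cos14.4° = 232.5; c'Δl = 33.29; W sinα = 59.7
Slice 5: Δl = 2.1/cos24.3° = 2.304 m; N'_5 = 178·cos24.3° = 162.2; c'Δl = 23.96; W sinα = 73.2
Slice 6: Δl = 3.1/cos35.0° = 3.784 m; N'_6 = 170·cos35.0° = 139.3; c'Δl = 39.36; W sinα = 97.5
Slice 7: Δl = 1.4/cos45.6° = 2.001 m; N'_7 = 22·cos45.6° = 15.4; c'Δl = 20.81; W sinα = 15.7
Σc'Δl = 182.3 kN/m; ΣN' = 787.3 kN/m; ΣW sinα = 248.6 kN/m
Resisting = 182.3 + 787.3·tan33.0° = 182.3 + 511.3 = 693.6 kN/m
FS = 693.6 / 248.6 = 2.790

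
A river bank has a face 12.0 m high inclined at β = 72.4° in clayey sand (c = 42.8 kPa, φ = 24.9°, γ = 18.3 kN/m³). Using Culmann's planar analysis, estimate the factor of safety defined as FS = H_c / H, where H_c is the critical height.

H_c = (4c/γ) · sinβ cosφ / [1 − cos(β − φ)]
    = (4·42.8/18.3) · sin72.4°·cos24.9° / [1 − cos47.5°]
    = 9.355 · 0.8646 / 0.3244 = 24.93 m
FS = H_c / H = 24.93 / 12.0 = 2.078

FS = 2.08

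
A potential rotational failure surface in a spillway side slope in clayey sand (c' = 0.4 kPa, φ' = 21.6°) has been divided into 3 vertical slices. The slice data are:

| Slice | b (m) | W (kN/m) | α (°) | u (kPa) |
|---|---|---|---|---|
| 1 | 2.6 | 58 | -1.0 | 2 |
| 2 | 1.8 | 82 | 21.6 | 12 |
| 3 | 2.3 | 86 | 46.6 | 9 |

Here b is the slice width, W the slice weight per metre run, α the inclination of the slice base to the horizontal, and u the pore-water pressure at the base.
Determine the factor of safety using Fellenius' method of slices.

FS = 0.62

Ordinary method of slices: FS = Σ[c'·Δl_i + (W_i cosα_i − u_i·Δl_i)·tanφ'] / Σ W_i sinα_i, with Δl_i = b_i / cosα_i.
Slice 1: Δl = 2.6/cos(-1.0°) = 2.600 m; N'_1 = 58·cos(-1.0°) − 2·2.600 = 52.8; c'Δl = 1.04; W sinα = -1.0
Slice 2: Δl = 1.8/cos21.6° = 1.936 m; N'_2 = 82·cos21.6° − 12·1.936 = 53.0; c'Δl = 0.77; W sinα = 30.2
Slice 3: Δl = 2.3/cos46.6° = 3.347 m; N'_3 = 86·cos46.6° − 9·3.347 = 29.0; c'Δl = 1.34; W sinα = 62.5
Σc'Δl = 3.2 kN/m; ΣN' = 134.8 kN/m; ΣW sinα = 91.7 kN/m
Resisting = 3.2 + 134.8·tan21.6° = 3.2 + 53.4 = 56.5 kN/m
FS = 56.5 / 91.7 = 0.617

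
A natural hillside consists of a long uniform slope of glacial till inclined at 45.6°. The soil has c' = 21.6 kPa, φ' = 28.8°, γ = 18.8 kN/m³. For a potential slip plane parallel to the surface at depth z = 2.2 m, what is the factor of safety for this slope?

For an infinite slope with a slip plane parallel to the surface (no pore pressure): FS = [c' + γz cos²β tanφ'] / [γz sinβ cosβ].
γz = 18.8·2.2 = 41.36 kN/m²
Numerator = 21.6 + 41.36·cos²45.6°·tan28.8° = 21.6 + 41.36·0.4895·0.5498 = 32.731 kPa
Denominator = 41.36·sin45.6°·cos45.6° = 41.36·0.7145·0.6997 = 20.675 kPa
FS = 32.731 / 20.675 = 1.583

FS = 1.58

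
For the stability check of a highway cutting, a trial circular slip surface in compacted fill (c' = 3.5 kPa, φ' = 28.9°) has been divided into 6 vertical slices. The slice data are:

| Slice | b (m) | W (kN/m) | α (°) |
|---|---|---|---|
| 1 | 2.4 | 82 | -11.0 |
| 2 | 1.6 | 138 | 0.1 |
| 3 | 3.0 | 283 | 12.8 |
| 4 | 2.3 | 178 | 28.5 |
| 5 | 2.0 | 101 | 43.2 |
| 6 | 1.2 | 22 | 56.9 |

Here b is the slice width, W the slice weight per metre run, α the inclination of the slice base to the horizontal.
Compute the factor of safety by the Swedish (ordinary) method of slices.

FS = 2.08

Ordinary method of slices: FS = Σ[c'·Δl_i + (W_i cosα_i)·tanφ'] / Σ W_i sinα_i, with Δl_i = b_i / cosα_i.
Slice 1: Δl = 2.4/cos(-11.0°) = 2.445 m; N'_1 = 82·cos(-11.0°) = 80.5; c'Δl = 8.56; W sinα = -15.6
Slice 2: Δl = 1.6/cos0.1° = 1.600 m; N'_2 = 138·cos0.1° = 138.0; c'Δl = 5.60; W sinα = 0.2
Slice 3: Δl = 3.0/cos12.8° = 3.076 m; N'_3 = 283·cos12.8° = 276.0; c'Δl = 10.77; W sinα = 62.7
Slice 4: Δl = 2.3/cos28.5° = 2.617 m; N'_4 = 178·cos28.5° = 156.4; c'Δl = 9.16; W sinα = 84.9
Slice 5: Δl = 2.0/cos43.2° = 2.744 m; N'_5 = 101·cos43.2° = 73.6; c'Δl = 9.60; W sinα = 69.1
Slice 6: Δl = 1.2/cos56.9° = 2.197 m; N'_6 = 22·cos56.9° = 12.0; c'Δl = 7.69; W sinα = 18.4
Σc'Δl = 51.4 kN/m; ΣN' = 736.5 kN/m; ΣW sinα = 219.8 kN/m
Resisting = 51.4 + 736.5·tan28.9° = 51.4 + 406.6 = 458.0 kN/m
FS = 458.0 / 219.8 = 2.084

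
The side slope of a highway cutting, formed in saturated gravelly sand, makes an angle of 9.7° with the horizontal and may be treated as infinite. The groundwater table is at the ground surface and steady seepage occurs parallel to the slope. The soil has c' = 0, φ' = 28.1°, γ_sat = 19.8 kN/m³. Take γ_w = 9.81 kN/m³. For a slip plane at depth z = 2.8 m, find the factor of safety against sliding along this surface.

FS = 1.58

With seepage parallel to the slope and the water table at the surface, the effective normal stress on the slip plane uses the buoyant unit weight γ' = γ_sat − γ_w while the driving shear stress uses γ_sat:
FS = [c' + γ' z cos²β tanφ'] / [γ_sat z sinβ cosβ]
(For c' = 0 this reduces to FS = (γ'/γ_sat)·tanφ'/tanβ.)
γ' = 19.8 − 9.81 = 9.99 kN/m³
Numerator = 0.0 + 9.99·2.8·cos²9.7°·tan28.1° = 0.0 + 9.99·2.8·0.9716·0.5340 = 14.512 kPa
Denominator = 19.8·2.8·sin9.7°·cos9.7° = 19.8·2.8·0.1685·0.9857 = 9.208 kPa
FS = 14.512 / 9.208 = 1.576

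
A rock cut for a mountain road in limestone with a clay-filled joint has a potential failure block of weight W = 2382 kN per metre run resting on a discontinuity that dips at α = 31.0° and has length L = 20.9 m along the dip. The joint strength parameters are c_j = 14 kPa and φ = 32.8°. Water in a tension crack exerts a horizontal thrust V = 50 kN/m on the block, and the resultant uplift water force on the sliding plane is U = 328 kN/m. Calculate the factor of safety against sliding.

FS = 1.09

Resolving the block weight along and normal to the plane and applying the Mohr–Coulomb strength on the joint:
N' = W cosα − U − V sinα = 2382·cos31.0° − 328 − 50·sin31.0° = 1688.0 kN/m
Driving force T = W sinα + V cosα = 2382·sin31.0° + 50·cos31.0° = 1269.7 kN/m
Resisting force R = c_j·L + N'·tanφ = 14·20.9 + 1688.0·tan32.8° = 292.6 + 1087.9 = 1380.5 kN/m
FS = R / T = 1380.5 / 1269.7 = 1.087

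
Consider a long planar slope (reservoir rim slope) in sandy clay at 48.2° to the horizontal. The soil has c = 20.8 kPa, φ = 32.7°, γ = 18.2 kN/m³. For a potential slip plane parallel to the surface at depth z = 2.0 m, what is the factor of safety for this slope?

For an infinite slope with a slip plane parallel to the surface (no pore pressure): FS = [c + γz cos²β tanφ] / [γz sinβ cosβ].
γz = 18.2·2.0 = 36.40 kN/m²
Numerator = 20.8 + 36.40·cos²48.2°·tan32.7° = 20.8 + 36.40·0.4443·0.6420 = 31.182 kPa
Denominator = 36.40·sin48.2°·cos48.2° = 36.40·0.7455·0.6665 = 18.087 kPa
FS = 31.182 / 18.087 = 1.724

FS = 1.72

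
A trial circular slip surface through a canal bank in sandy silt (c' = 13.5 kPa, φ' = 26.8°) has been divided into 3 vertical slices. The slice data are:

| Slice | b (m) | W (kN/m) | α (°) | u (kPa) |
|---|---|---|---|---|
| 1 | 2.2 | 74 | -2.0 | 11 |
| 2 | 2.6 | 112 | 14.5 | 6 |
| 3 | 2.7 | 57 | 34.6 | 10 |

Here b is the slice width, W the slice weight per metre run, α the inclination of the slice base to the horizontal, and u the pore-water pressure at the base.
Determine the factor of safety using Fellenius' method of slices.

FS = 3.27

Ordinary method of slices: FS = Σ[c'·Δl_i + (W_i cosα_i − u_i·Δl_i)·tanφ'] / Σ W_i sinα_i, with Δl_i = b_i / cosα_i.
Slice 1: Δl = 2.2/cos(-2.0°) = 2.201 m; N'_1 = 74·cos(-2.0°) − 11·2.201 = 49.7; c'Δl = 29.72; W sinα = -2.6
Slice 2: Δl = 2.6/cos14.5° = 2.686 m; N'_2 = 112·cos14.5° − 6·2.686 = 92.3; c'Δl = 36.25; W sinα = 28.0
Slice 3: Δl = 2.7/cos34.6° = 3.280 m; N'_3 = 57·cos34.6° − 10·3.280 = 14.1; c'Δl = 44.28; W sinα = 32.4
Σc'Δl = 110.3 kN/m; ΣN' = 156.2 kN/m; ΣW sinα = 57.8 kN/m
Resisting = 110.3 + 156.2·tan26.8° = 110.3 + 78.9 = 189.1 kN/m
FS = 189.1 / 57.8 = 3.271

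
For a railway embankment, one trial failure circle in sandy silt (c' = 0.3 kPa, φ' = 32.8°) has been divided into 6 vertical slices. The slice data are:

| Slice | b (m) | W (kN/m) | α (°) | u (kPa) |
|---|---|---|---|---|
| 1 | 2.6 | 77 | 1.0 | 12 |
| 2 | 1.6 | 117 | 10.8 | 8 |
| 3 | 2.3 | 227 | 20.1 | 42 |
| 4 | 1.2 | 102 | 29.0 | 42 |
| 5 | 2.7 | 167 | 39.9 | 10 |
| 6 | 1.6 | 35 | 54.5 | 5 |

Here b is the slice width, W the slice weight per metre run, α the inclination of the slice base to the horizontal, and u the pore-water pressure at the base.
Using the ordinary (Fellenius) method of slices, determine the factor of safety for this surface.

FS = 0.89

Ordinary method of slices: FS = Σ[c'·Δl_i + (W_i cosα_i − u_i·Δl_i)·tanφ'] / Σ W_i sinα_i, with Δl_i = b_i / cosα_i.
Slice 1: Δl = 2.6/cos1.0° = 2.600 m; N'_1 = 77·cos1.0° − 12·2.600 = 45.8; c'Δl = 0.78; W sinα = 1.3
Slice 2: Δl = 1.6/cos10.8° = 1.629 m; N'_2 = 117·cos10.8° − 8·1.629 = 101.9; c'Δl = 0.49; W sinα = 21.9
Slice 3: Δl = 2.3/cos20.1° = 2.449 m; N'_3 = 227·cos20.1° − 42·2.449 = 110.3; c'Δl = 0.73; W sinα = 78.0
Slice 4: Δl = 1.2/cos29.0° = 1.372 m; N'_4 = 102·cos29.0° − 42·1.372 = 31.6; c'Δl = 0.41; W sinα = 49.5
Slice 5: Δl = 2.7/cos39.9° = 3.519 m; N'_5 = 167·cos39.9° − 10·3.519 = 92.9; c'Δl = 1.06; W sinα = 107.1
Slice 6: Δl = 1.6/cos54.5° = 2.755 m; N'_6 = 35·cos54.5° − 5·2.755 = 6.5; c'Δl = 0.83; W sinα = 28.5
Σc'Δl = 4.3 kN/m; ΣN' = 389.0 kN/m; ΣW sinα = 286.3 kN/m
Resisting = 4.3 + 389.0·tan32.8° = 4.3 + 250.7 = 255.0 kN/m
FS = 255.0 / 286.3 = 0.891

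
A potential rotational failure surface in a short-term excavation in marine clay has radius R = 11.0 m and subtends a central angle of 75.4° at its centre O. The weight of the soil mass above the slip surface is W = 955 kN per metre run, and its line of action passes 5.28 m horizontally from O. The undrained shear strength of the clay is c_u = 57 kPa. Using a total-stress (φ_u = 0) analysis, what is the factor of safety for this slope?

Taking moments about the centre O, the resisting moment is provided by the undrained shear strength acting along the arc:
Arc length L_a = R·θ = 11.0·(75.4°·π/180) = 11.0·1.3160 = 14.48 m
M_R = c_u·L_a·R = 57·14.48·11.0 = 9076.3 kN·m/m
M_D = W·d = 955·5.28 = 5042.4 kN·m/m
FS = M_R / M_D = 9076.3 / 5042.4 = 1.800

FS = 1.80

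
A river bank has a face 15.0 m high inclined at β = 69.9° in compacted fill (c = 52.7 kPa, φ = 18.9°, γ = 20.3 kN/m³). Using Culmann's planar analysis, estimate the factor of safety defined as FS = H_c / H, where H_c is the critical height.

FS = 1.66

H_c = (4c/γ) · sinβ cosφ / [1 − cos(β − φ)]
    = (4·52.7/20.3) · sin69.9°·cos18.9° / [1 − cos51.0°]
    = 10.384 · 0.8885 / 0.3707 = 24.89 m
FS = H_c / H = 24.89 / 15.0 = 1.659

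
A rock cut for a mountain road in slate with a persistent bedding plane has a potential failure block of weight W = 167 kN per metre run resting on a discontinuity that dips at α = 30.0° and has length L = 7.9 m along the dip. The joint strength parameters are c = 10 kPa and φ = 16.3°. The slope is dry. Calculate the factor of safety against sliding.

Resolving the block weight along and normal to the plane and applying the Mohr–Coulomb strength on the joint:
N' = W cosα = 167·cos30.0° = 144.6 kN/m
Driving force T = W sinα = 167·sin30.0° = 83.5 kN/m
Resisting force R = c·L + N'·tanφ = 10·7.9 + 144.6·tan16.3° = 79.0 + 42.3 = 121.3 kN/m
FS = R / T = 121.3 / 83.5 = 1.453

FS = 1.45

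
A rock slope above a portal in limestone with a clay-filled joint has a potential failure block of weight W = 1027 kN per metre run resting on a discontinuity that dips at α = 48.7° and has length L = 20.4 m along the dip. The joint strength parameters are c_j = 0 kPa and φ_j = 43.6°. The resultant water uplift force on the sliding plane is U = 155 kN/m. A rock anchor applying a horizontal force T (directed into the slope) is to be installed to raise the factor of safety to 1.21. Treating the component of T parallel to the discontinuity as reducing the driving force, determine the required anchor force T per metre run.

T = 288 kN/m

Resolving forces along and normal to the sliding plane, with the horizontal anchor force T adding T·sinα to the effective normal force and T·cosα acting up the plane against the driving force:
FS = [c_jL + (W cosα − U + T sinα) tanφ_j] / [W sinα − T cosα]
Without the anchor: N' = 522.8 kN/m, driving T_d = 771.5 kN/m, resisting R = 0·20.4 + 522.8·tan43.6° = 497.9 kN/m, FS = 0.65.
Setting FS = 1.21 and solving for T:
1.21·(771.5 − T cos48.7°) = 497.9 + T sin48.7°·tan43.6°
T·(sin48.7°·tan43.6° + 1.21·cos48.7°) = 1.21·771.5 − 497.9
T·(0.7513·0.9523 + 1.21·0.6600) = 933.6 − 497.9 = 435.7
T·1.5140 = 435.7
T = 287.8 kN/m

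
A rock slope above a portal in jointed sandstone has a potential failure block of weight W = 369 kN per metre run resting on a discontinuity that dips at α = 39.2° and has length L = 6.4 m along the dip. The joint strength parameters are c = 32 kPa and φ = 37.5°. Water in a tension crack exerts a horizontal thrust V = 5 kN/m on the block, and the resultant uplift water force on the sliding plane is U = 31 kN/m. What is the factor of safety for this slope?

Resolving the block weight along and normal to the plane and applying the Mohr–Coulomb strength on the joint:
N' = W cosα − U − V sinα = 369·cos39.2° − 31 − 5·sin39.2° = 251.8 kN/m
Driving force T = W sinα + V cosα = 369·sin39.2° + 5·cos39.2° = 237.1 kN/m
Resisting force R = c·L + N'·tanφ = 32·6.4 + 251.8·tan37.5° = 204.8 + 193.2 = 398.0 kN/m
FS = R / T = 398.0 / 237.1 = 1.679

FS = 1.68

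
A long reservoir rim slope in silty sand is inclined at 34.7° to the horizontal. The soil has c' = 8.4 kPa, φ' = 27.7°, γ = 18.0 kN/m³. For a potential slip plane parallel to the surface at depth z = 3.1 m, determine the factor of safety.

For an infinite slope with a slip plane parallel to the surface (no pore pressure): FS = [c' + γz cos²β tanφ'] / [γz sinβ cosβ].
γz = 18.0·3.1 = 55.80 kN/m²
Numerator = 8.4 + 55.80·cos²34.7°·tan27.7° = 8.4 + 55.80·0.6759·0.5250 = 28.202 kPa
Denominator = 55.80·sin34.7°·cos34.7° = 55.80·0.5693·0.8221 = 26.116 kPa
FS = 28.202 / 26.116 = 1.080

FS = 1.08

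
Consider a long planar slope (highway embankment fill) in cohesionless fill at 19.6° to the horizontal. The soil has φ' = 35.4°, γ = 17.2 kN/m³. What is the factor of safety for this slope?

For a dry cohesionless infinite slope the factor of safety is FS = tanφ' / tanβ.
FS = tan35.4° / tan19.6° = 0.7107 / 0.3561 = 1.996

FS = 2.00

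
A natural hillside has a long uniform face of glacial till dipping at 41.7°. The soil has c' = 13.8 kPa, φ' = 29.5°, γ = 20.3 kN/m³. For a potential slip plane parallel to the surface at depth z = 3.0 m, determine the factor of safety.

FS = 1.09

For an infinite slope with a slip plane parallel to the surface (no pore pressure): FS = [c' + γz cos²β tanφ'] / [γz sinβ cosβ].
γz = 20.3·3.0 = 60.90 kN/m²
Numerator = 13.8 + 60.90·cos²41.7°·tan29.5° = 13.8 + 60.90·0.5575·0.5658 = 33.008 kPa
Denominator = 60.90·sin41.7°·cos41.7° = 60.90·0.6652·0.7466 = 30.248 kPa
FS = 33.008 / 30.248 = 1.091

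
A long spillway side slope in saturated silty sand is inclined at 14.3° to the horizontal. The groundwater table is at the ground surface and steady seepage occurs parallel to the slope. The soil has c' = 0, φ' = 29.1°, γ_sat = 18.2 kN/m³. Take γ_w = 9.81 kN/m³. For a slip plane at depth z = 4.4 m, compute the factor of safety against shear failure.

With seepage parallel to the slope and the water table at the surface, the effective normal stress on the slip plane uses the buoyant unit weight γ' = γ_sat − γ_w while the driving shear stress uses γ_sat:
FS = [c' + γ' z cos²β tanφ'] / [γ_sat z sinβ cosβ]
(For c' = 0 this reduces to FS = (γ'/γ_sat)·tanφ'/tanβ.)
γ' = 18.2 − 9.81 = 8.39 kN/m³
Numerator = 0.0 + 8.39·4.4·cos²14.3°·tan29.1° = 0.0 + 8.39·4.4·0.9390·0.5566 = 19.294 kPa
Denominator = 18.2·4.4·sin14.3°·cos14.3° = 18.2·4.4·0.2470·0.9690 = 19.167 kPa
FS = 19.294 / 19.167 = 1.007

FS = 1.01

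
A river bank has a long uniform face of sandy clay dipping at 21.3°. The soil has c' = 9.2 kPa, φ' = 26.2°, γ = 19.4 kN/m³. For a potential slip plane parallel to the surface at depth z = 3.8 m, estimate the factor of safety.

For an infinite slope with a slip plane parallel to the surface (no pore pressure): FS = [c' + γz cos²β tanφ'] / [γz sinβ cosβ].
γz = 19.4·3.8 = 73.72 kN/m²
Numerator = 9.2 + 73.72·cos²21.3°·tan26.2° = 9.2 + 73.72·0.8680·0.4921 = 40.688 kPa
Denominator = 73.72·sin21.3°·cos21.3° = 73.72·0.3633·0.9317 = 24.950 kPa
FS = 40.688 / 24.950 = 1.631

FS = 1.63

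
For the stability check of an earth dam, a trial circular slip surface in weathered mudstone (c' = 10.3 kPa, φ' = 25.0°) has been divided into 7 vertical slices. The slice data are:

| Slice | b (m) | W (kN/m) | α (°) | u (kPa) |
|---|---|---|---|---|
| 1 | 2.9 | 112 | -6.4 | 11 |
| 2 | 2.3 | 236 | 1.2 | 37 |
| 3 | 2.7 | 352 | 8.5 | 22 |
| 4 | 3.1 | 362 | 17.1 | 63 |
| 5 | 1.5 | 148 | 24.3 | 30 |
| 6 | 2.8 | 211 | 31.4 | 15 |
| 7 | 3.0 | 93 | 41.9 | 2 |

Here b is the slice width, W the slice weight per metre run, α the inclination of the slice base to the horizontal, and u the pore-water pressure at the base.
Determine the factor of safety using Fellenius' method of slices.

FS = 1.68

Ordinary method of slices: FS = Σ[c'·Δl_i + (W_i cosα_i − u_i·Δl_i)·tanφ'] / Σ W_i sinα_i, with Δl_i = b_i / cosα_i.
Slice 1: Δl = 2.9/cos(-6.4°) = 2.918 m; N'_1 = 112·cos(-6.4°) − 11·2.918 = 79.2; c'Δl = 30.06; W sinα = -12.5
Slice 2: Δl = 2.3/cos1.2° = 2.301 m; N'_2 = 236·cos1.2° − 37·2.301 = 150.8; c'Δl = 23.70; W sinα = 4.9
Slice 3: Δl = 2.7/cos8.5° = 2.730 m; N'_3 = 352·cos8.5° − 22·2.730 = 288.1; c'Δl = 28.12; W sinα = 52.0
Slice 4: Δl = 3.1/cos17.1° = 3.243 m; N'_4 = 362·cos17.1° − 63·3.243 = 141.7; c'Δl = 33.41; W sinα = 106.4
Slice 5: Δl = 1.5/cos24.3° = 1.646 m; N'_5 = 148·cos24.3° − 30·1.646 = 85.5; c'Δl = 16.95; W sinα = 60.9
Slice 6: Δl = 2.8/cos31.4° = 3.280 m; N'_6 = 211·cos31.4° − 15·3.280 = 130.9; c'Δl = 33.79; W sinα = 109.9
Slice 7: Δl = 3.0/cos41.9° = 4.031 m; N'_7 = 93·cos41.9° − 2·4.031 = 61.2; c'Δl = 41.51; W sinα = 62.1
Σc'Δl = 207.5 kN/m; ΣN' = 937.3 kN/m; ΣW sinα = 383.9 kN/m
Resisting = 207.5 + 937.3·tan25.0° = 207.5 + 437.1 = 644.6 kN/m
FS = 644.6 / 383.9 = 1.679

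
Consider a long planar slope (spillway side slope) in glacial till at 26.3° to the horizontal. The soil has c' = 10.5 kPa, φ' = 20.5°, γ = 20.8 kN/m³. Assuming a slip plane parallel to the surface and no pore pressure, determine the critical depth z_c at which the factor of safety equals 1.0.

Setting FS = 1.00 in FS = [c' + γz cos²β tanφ'] / [γz sinβ cosβ] and solving for z:
z = c' / [γ cosβ (FS·sinβ − cosβ·tanφ')]
  = 10.5 / [20.8·cos26.3°·(1.00·sin26.3° − cos26.3°·tan20.5°)]
  = 10.5 / [20.8·0.8965·(1.00·0.4431 − 0.8965·0.3739)]
  = 10.5 / 2.0118 = 5.219 m

z_c = 5.22 m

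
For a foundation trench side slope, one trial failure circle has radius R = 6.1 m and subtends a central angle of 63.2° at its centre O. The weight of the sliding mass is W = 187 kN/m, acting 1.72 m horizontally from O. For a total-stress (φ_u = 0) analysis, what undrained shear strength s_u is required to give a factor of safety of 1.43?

s_u = 11.2 kPa

FS = s_u·L_a·R / (W·d), so s_u = FS·W·d / (L_a·R).
Arc length L_a = R·θ = 6.1·(63.2°·π/180) = 6.1·1.1030 = 6.73 m
s_u = 1.43·187·1.72 / (6.73·6.1) = 459.9 / 41.04 = 11.21 kPa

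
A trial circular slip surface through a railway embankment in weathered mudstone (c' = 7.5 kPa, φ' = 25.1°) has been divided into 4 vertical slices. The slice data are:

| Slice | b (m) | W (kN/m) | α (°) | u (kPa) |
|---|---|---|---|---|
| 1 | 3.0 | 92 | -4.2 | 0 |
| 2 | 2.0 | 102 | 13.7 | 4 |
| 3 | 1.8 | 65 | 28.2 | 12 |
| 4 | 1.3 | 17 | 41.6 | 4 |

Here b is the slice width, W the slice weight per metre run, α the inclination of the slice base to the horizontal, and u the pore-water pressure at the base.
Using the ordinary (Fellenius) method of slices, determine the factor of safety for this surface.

Ordinary method of slices: FS = Σ[c'·Δl_i + (W_i cosα_i − u_i·Δl_i)·tanφ'] / Σ W_i sinα_i, with Δl_i = b_i / cosα_i.
Slice 1: Δl = 3.0/cos(-4.2°) = 3.008 m; N'_1 = 92·cos(-4.2°) − 0·3.008 = 91.8; c'Δl = 22.56; W sinα = -6.7
Slice 2: Δl = 2.0/cos13.7° = 2.059 m; N'_2 = 102·cos13.7° − 4·2.059 = 90.9; c'Δl = 15.44; W sinα = 24.2
Slice 3: Δl = 1.8/cos28.2° = 2.042 m; N'_3 = 65·cos28.2° − 12·2.042 = 32.8; c'Δl = 15.32; W sinα = 30.7
Slice 4: Δl = 1.3/cos41.6° = 1.738 m; N'_4 = 17·cos41.6° − 4·1.738 = 5.8; c'Δl = 13.04; W sinα = 11.3
Σc'Δl = 66.4 kN/m; ΣN' = 221.2 kN/m; ΣW sinα = 59.4 kN/m
Resisting = 66.4 + 221.2·tan25.1° = 66.4 + 103.6 = 170.0 kN/m
FS = 170.0 / 59.4 = 2.860

FS = 2.86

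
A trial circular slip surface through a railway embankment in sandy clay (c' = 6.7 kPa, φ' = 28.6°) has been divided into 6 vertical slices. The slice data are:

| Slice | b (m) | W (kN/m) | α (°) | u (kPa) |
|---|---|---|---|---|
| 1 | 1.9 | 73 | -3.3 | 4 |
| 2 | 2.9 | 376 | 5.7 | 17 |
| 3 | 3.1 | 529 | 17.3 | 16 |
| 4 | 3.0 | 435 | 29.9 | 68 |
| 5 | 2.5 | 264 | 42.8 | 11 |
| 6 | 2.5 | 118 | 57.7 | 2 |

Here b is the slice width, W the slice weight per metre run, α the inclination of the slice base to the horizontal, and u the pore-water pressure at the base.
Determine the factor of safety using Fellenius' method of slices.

FS = 1.14

Ordinary method of slices: FS = Σ[c'·Δl_i + (W_i cosα_i − u_i·Δl_i)·tanφ'] / Σ W_i sinα_i, with Δl_i = b_i / cosα_i.
Slice 1: Δl = 1.9/cos(-3.3°) = 1.903 m; N'_1 = 73·cos(-3.3°) − 4·1.903 = 65.3; c'Δl = 12.75; W sinα = -4.2
Slice 2: Δl = 2.9/cos5.7° = 2.914 m; N'_2 = 376·cos5.7° − 17·2.914 = 324.6; c'Δl = 19.53; W sinα = 37.3
Slice 3: Δl = 3.1/cos17.3° = 3.247 m; N'_3 = 529·cos17.3° − 16·3.247 = 453.1; c'Δl = 21.75; W sinα = 157.3
Slice 4: Δl = 3.0/cos29.9° = 3.461 m; N'_4 = 435·cos29.9° − 68·3.461 = 141.8; c'Δl = 23.19; W sinα = 216.8
Slice 5: Δl = 2.5/cos42.8° = 3.407 m; N'_5 = 264·cos42.8° − 11·3.407 = 156.2; c'Δl = 22.83; W sinα = 179.4
Slice 6: Δl = 2.5/cos57.7° = 4.679 m; N'_6 = 118·cos57.7° − 2·4.679 = 53.7; c'Δl = 31.35; W sinα = 99.7
Σc'Δl = 131.4 kN/m; ΣN' = 1194.7 kN/m; ΣW sinα = 686.4 kN/m
Resisting = 131.4 + 1194.7·tan28.6° = 131.4 + 651.4 = 782.8 kN/m
FS = 782.8 / 686.4 = 1.140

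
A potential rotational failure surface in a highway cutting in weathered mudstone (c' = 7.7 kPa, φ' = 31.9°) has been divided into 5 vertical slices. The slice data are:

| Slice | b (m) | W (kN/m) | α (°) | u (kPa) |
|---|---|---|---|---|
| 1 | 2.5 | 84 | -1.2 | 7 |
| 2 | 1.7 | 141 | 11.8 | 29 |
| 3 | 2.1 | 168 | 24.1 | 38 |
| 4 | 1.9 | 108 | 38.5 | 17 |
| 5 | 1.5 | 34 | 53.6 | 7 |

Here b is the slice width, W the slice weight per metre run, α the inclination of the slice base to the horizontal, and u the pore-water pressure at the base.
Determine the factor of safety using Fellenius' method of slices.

Ordinary method of slices: FS = Σ[c'·Δl_i + (W_i cosα_i − u_i·Δl_i)·tanφ'] / Σ W_i sinα_i, with Δl_i = b_i / cosα_i.
Slice 1: Δl = 2.5/cos(-1.2°) = 2.501 m; N'_1 = 84·cos(-1.2°) − 7·2.501 = 66.5; c'Δl = 19.25; W sinα = -1.8
Slice 2: Δl = 1.7/cos11.8° = 1.737 m; N'_2 = 141·cos11.8° − 29·1.737 = 87.7; c'Δl = 13.37; W sinα = 28.8
Slice 3: Δl = 2.1/cos24.1° = 2.301 m; N'_3 = 168·cos24.1° − 38·2.301 = 65.9; c'Δl = 17.71; W sinα = 68.6
Slice 4: Δl = 1.9/cos38.5° = 2.428 m; N'_4 = 108·cos38.5° − 17·2.428 = 43.2; c'Δl = 18.69; W sinα = 67.2
Slice 5: Δl = 1.5/cos53.6° = 2.528 m; N'_5 = 34·cos53.6° − 7·2.528 = 2.5; c'Δl = 19.46; W sinα = 27.4
Σc'Δl = 88.5 kN/m; ΣN' = 265.8 kN/m; ΣW sinα = 190.3 kN/m
Resisting = 88.5 + 265.8·tan31.9° = 88.5 + 165.4 = 253.9 kN/m
FS = 253.9 / 190.3 = 1.335

FS = 1.33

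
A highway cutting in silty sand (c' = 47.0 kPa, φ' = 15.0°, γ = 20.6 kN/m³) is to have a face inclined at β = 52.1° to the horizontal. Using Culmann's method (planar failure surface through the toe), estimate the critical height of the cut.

Culmann's analysis gives the critical failure plane at α_cr = (β + φ')/2 = (52.1 + 15.0)/2 = 33.5°, and the critical height
H_c = (4c'/γ) · sinβ cosφ' / [1 − cos(β − φ')]
    = (4·47.0/20.6) · sin52.1°·cos15.0° / [1 − cos(37.1°)]
    = 9.126 · 0.7891·0.9659 / [1 − 0.7976]
    = 9.126 · 0.7622 / 0.2024
    = 34.36 m

H_c = 34.36 m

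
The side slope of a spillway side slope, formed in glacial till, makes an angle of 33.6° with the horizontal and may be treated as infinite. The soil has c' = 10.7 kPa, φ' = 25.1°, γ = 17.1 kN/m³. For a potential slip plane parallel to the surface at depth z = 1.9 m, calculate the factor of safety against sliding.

For an infinite slope with a slip plane parallel to the surface (no pore pressure): FS = [c' + γz cos²β tanφ'] / [γz sinβ cosβ].
γz = 17.1·1.9 = 32.49 kN/m²
Numerator = 10.7 + 32.49·cos²33.6°·tan25.1° = 10.7 + 32.49·0.6938·0.4684 = 21.259 kPa
Denominator = 32.49·sin33.6°·cos33.6° = 32.49·0.5534·0.8329 = 14.976 kPa
FS = 21.259 / 14.976 = 1.420

FS = 1.42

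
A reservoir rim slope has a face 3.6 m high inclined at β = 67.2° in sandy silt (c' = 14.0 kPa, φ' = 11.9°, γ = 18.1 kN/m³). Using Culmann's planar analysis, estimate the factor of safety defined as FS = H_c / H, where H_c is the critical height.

FS = 1.80

H_c = (4c'/γ) · sinβ cosφ' / [1 − cos(β − φ')]
    = (4·14.0/18.1) · sin67.2°·cos11.9° / [1 − cos55.3°]
    = 3.094 · 0.9021 / 0.4307 = 6.48 m
FS = H_c / H = 6.48 / 3.6 = 1.800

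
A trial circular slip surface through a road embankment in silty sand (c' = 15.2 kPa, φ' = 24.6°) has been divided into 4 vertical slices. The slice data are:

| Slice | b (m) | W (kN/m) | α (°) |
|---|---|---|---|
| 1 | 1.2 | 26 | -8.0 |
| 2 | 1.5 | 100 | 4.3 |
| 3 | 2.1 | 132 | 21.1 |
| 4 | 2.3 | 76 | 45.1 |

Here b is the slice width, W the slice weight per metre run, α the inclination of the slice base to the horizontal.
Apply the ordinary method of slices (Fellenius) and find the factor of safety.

Ordinary method of slices: FS = Σ[c'·Δl_i + (W_i cosα_i)·tanφ'] / Σ W_i sinα_i, with Δl_i = b_i / cosα_i.
Slice 1: Δl = 1.2/cos(-8.0°) = 1.212 m; N'_1 = 26·cos(-8.0°) = 25.7; c'Δl = 18.42; W sinα = -3.6
Slice 2: Δl = 1.5/cos4.3° = 1.504 m; N'_2 = 100·cos4.3° = 99.7; c'Δl = 22.86; W sinα = 7.5
Slice 3: Δl = 2.1/cos21.1° = 2.251 m; N'_3 = 132·cos21.1° = 123.1; c'Δl = 34.21; W sinα = 47.5
Slice 4: Δl = 2.3/cos45.1° = 3.258 m; N'_4 = 76·cos45.1° = 53.6; c'Δl = 49.53; W sinα = 53.8
Σc'Δl = 125.0 kN/m; ΣN' = 302.3 kN/m; ΣW sinα = 105.2 kN/m
Resisting = 125.0 + 302.3·tan24.6° = 125.0 + 138.4 = 263.4 kN/m
FS = 263.4 / 105.2 = 2.503

FS = 2.50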